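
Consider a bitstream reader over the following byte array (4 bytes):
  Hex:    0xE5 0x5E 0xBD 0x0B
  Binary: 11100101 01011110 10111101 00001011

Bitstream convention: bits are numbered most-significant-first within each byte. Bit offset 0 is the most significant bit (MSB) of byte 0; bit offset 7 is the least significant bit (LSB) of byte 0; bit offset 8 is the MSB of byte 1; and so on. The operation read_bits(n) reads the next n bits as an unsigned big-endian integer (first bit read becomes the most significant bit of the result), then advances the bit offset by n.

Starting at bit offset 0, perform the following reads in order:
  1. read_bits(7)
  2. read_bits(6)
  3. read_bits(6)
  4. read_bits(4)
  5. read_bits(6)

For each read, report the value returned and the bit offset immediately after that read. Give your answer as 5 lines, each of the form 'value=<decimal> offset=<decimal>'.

Read 1: bits[0:7] width=7 -> value=114 (bin 1110010); offset now 7 = byte 0 bit 7; 25 bits remain
Read 2: bits[7:13] width=6 -> value=43 (bin 101011); offset now 13 = byte 1 bit 5; 19 bits remain
Read 3: bits[13:19] width=6 -> value=53 (bin 110101); offset now 19 = byte 2 bit 3; 13 bits remain
Read 4: bits[19:23] width=4 -> value=14 (bin 1110); offset now 23 = byte 2 bit 7; 9 bits remain
Read 5: bits[23:29] width=6 -> value=33 (bin 100001); offset now 29 = byte 3 bit 5; 3 bits remain

Answer: value=114 offset=7
value=43 offset=13
value=53 offset=19
value=14 offset=23
value=33 offset=29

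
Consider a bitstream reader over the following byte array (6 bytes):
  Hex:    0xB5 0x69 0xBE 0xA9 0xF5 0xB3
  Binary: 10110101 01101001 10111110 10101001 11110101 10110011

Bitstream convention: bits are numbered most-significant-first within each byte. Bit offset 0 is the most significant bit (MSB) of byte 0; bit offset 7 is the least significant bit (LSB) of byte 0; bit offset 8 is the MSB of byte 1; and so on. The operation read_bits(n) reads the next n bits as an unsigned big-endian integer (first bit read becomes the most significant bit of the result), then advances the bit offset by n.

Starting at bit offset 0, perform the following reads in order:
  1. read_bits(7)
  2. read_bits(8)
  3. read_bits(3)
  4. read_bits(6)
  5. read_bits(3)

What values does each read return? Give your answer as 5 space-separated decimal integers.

Read 1: bits[0:7] width=7 -> value=90 (bin 1011010); offset now 7 = byte 0 bit 7; 41 bits remain
Read 2: bits[7:15] width=8 -> value=180 (bin 10110100); offset now 15 = byte 1 bit 7; 33 bits remain
Read 3: bits[15:18] width=3 -> value=6 (bin 110); offset now 18 = byte 2 bit 2; 30 bits remain
Read 4: bits[18:24] width=6 -> value=62 (bin 111110); offset now 24 = byte 3 bit 0; 24 bits remain
Read 5: bits[24:27] width=3 -> value=5 (bin 101); offset now 27 = byte 3 bit 3; 21 bits remain

Answer: 90 180 6 62 5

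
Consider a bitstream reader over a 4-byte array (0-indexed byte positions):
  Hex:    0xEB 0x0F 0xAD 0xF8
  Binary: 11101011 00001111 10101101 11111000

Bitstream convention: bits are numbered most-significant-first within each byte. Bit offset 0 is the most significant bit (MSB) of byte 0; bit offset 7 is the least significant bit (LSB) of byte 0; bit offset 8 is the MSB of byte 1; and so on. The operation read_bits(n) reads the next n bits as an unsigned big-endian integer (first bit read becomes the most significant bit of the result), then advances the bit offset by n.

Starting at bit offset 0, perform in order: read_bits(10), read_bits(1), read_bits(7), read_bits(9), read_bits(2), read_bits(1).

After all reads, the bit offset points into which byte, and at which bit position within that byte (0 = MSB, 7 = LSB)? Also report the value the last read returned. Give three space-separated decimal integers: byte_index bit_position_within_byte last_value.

Read 1: bits[0:10] width=10 -> value=940 (bin 1110101100); offset now 10 = byte 1 bit 2; 22 bits remain
Read 2: bits[10:11] width=1 -> value=0 (bin 0); offset now 11 = byte 1 bit 3; 21 bits remain
Read 3: bits[11:18] width=7 -> value=62 (bin 0111110); offset now 18 = byte 2 bit 2; 14 bits remain
Read 4: bits[18:27] width=9 -> value=367 (bin 101101111); offset now 27 = byte 3 bit 3; 5 bits remain
Read 5: bits[27:29] width=2 -> value=3 (bin 11); offset now 29 = byte 3 bit 5; 3 bits remain
Read 6: bits[29:30] width=1 -> value=0 (bin 0); offset now 30 = byte 3 bit 6; 2 bits remain

Answer: 3 6 0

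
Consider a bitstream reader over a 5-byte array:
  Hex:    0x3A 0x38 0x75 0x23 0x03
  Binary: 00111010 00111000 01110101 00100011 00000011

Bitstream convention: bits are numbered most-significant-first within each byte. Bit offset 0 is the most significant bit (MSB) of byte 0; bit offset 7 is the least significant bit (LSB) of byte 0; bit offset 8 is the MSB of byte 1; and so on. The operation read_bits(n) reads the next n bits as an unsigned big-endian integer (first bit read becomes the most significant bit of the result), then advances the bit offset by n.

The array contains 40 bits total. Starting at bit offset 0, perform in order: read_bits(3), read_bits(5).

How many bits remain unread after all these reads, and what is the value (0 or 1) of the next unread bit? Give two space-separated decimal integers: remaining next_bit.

Read 1: bits[0:3] width=3 -> value=1 (bin 001); offset now 3 = byte 0 bit 3; 37 bits remain
Read 2: bits[3:8] width=5 -> value=26 (bin 11010); offset now 8 = byte 1 bit 0; 32 bits remain

Answer: 32 0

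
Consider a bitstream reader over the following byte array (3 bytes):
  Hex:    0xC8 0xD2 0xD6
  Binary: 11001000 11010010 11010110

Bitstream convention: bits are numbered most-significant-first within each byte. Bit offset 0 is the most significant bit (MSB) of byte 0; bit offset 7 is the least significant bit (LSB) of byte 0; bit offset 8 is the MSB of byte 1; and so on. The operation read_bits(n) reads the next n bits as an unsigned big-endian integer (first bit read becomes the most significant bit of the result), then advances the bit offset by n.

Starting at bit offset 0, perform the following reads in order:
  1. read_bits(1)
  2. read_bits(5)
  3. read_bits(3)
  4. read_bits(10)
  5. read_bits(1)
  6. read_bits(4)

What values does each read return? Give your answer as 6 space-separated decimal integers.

Answer: 1 18 1 662 1 6

Derivation:
Read 1: bits[0:1] width=1 -> value=1 (bin 1); offset now 1 = byte 0 bit 1; 23 bits remain
Read 2: bits[1:6] width=5 -> value=18 (bin 10010); offset now 6 = byte 0 bit 6; 18 bits remain
Read 3: bits[6:9] width=3 -> value=1 (bin 001); offset now 9 = byte 1 bit 1; 15 bits remain
Read 4: bits[9:19] width=10 -> value=662 (bin 1010010110); offset now 19 = byte 2 bit 3; 5 bits remain
Read 5: bits[19:20] width=1 -> value=1 (bin 1); offset now 20 = byte 2 bit 4; 4 bits remain
Read 6: bits[20:24] width=4 -> value=6 (bin 0110); offset now 24 = byte 3 bit 0; 0 bits remain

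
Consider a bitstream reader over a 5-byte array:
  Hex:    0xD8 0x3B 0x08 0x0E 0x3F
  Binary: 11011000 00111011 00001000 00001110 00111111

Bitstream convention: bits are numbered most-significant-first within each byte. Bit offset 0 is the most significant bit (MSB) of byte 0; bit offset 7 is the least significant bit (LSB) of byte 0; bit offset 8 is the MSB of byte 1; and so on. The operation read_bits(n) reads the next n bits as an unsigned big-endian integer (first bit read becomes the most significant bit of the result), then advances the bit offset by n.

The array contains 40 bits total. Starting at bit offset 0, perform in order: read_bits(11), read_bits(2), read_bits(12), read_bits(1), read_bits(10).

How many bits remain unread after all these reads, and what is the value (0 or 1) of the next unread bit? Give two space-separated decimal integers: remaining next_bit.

Answer: 4 1

Derivation:
Read 1: bits[0:11] width=11 -> value=1729 (bin 11011000001); offset now 11 = byte 1 bit 3; 29 bits remain
Read 2: bits[11:13] width=2 -> value=3 (bin 11); offset now 13 = byte 1 bit 5; 27 bits remain
Read 3: bits[13:25] width=12 -> value=1552 (bin 011000010000); offset now 25 = byte 3 bit 1; 15 bits remain
Read 4: bits[25:26] width=1 -> value=0 (bin 0); offset now 26 = byte 3 bit 2; 14 bits remain
Read 5: bits[26:36] width=10 -> value=227 (bin 0011100011); offset now 36 = byte 4 bit 4; 4 bits remain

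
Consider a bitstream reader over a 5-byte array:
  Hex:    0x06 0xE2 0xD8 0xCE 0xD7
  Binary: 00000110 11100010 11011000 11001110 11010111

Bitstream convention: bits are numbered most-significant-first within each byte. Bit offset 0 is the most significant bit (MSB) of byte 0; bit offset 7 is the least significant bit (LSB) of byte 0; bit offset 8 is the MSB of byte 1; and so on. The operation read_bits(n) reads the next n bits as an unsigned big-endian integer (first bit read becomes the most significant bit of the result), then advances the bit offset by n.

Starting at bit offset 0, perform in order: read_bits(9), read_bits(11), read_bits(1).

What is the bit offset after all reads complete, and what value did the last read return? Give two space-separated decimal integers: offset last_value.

Read 1: bits[0:9] width=9 -> value=13 (bin 000001101); offset now 9 = byte 1 bit 1; 31 bits remain
Read 2: bits[9:20] width=11 -> value=1581 (bin 11000101101); offset now 20 = byte 2 bit 4; 20 bits remain
Read 3: bits[20:21] width=1 -> value=1 (bin 1); offset now 21 = byte 2 bit 5; 19 bits remain

Answer: 21 1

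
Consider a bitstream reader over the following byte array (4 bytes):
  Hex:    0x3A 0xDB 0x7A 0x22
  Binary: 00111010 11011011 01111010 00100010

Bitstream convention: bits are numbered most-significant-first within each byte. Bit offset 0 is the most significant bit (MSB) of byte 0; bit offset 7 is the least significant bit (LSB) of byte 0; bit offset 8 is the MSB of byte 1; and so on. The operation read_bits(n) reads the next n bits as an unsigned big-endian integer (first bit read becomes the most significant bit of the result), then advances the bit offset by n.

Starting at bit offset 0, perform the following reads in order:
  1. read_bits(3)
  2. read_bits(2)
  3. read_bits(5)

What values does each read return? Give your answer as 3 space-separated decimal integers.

Read 1: bits[0:3] width=3 -> value=1 (bin 001); offset now 3 = byte 0 bit 3; 29 bits remain
Read 2: bits[3:5] width=2 -> value=3 (bin 11); offset now 5 = byte 0 bit 5; 27 bits remain
Read 3: bits[5:10] width=5 -> value=11 (bin 01011); offset now 10 = byte 1 bit 2; 22 bits remain

Answer: 1 3 11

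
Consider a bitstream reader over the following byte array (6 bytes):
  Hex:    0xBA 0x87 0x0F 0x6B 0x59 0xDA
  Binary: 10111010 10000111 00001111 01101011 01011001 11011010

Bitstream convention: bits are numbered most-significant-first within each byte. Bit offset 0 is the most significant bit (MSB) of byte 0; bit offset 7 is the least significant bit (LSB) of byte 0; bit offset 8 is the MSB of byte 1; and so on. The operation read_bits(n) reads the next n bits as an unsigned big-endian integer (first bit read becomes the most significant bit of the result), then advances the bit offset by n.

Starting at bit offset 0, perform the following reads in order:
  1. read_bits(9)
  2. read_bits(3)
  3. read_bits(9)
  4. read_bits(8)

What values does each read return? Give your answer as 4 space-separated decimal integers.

Answer: 373 0 225 237

Derivation:
Read 1: bits[0:9] width=9 -> value=373 (bin 101110101); offset now 9 = byte 1 bit 1; 39 bits remain
Read 2: bits[9:12] width=3 -> value=0 (bin 000); offset now 12 = byte 1 bit 4; 36 bits remain
Read 3: bits[12:21] width=9 -> value=225 (bin 011100001); offset now 21 = byte 2 bit 5; 27 bits remain
Read 4: bits[21:29] width=8 -> value=237 (bin 11101101); offset now 29 = byte 3 bit 5; 19 bits remain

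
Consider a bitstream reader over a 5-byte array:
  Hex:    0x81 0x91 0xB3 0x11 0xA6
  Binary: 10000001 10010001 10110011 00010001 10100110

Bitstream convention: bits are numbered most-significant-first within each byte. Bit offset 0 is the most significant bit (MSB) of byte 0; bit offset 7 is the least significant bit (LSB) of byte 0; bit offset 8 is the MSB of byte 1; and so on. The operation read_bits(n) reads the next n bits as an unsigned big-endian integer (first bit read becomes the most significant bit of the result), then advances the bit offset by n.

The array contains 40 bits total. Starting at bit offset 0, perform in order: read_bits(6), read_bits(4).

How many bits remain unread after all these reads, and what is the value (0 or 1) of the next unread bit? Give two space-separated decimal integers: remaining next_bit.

Read 1: bits[0:6] width=6 -> value=32 (bin 100000); offset now 6 = byte 0 bit 6; 34 bits remain
Read 2: bits[6:10] width=4 -> value=6 (bin 0110); offset now 10 = byte 1 bit 2; 30 bits remain

Answer: 30 0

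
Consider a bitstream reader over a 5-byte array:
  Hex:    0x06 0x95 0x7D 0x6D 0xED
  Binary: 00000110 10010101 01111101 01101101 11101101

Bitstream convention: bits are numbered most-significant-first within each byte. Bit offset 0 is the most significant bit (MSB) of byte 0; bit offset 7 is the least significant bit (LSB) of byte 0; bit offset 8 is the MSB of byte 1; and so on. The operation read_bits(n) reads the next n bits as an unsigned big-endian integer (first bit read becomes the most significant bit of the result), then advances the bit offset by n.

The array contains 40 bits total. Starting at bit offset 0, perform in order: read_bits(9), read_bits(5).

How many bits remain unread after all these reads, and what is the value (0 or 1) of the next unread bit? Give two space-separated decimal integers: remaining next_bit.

Read 1: bits[0:9] width=9 -> value=13 (bin 000001101); offset now 9 = byte 1 bit 1; 31 bits remain
Read 2: bits[9:14] width=5 -> value=5 (bin 00101); offset now 14 = byte 1 bit 6; 26 bits remain

Answer: 26 0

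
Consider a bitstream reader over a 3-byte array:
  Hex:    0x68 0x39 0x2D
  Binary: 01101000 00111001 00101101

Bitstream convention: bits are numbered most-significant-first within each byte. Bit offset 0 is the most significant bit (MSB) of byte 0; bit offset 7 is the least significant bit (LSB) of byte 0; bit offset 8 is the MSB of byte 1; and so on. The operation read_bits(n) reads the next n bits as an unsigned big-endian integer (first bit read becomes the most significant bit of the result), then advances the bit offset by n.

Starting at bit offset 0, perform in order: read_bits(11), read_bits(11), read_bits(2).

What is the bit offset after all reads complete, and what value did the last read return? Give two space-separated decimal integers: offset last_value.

Answer: 24 1

Derivation:
Read 1: bits[0:11] width=11 -> value=833 (bin 01101000001); offset now 11 = byte 1 bit 3; 13 bits remain
Read 2: bits[11:22] width=11 -> value=1611 (bin 11001001011); offset now 22 = byte 2 bit 6; 2 bits remain
Read 3: bits[22:24] width=2 -> value=1 (bin 01); offset now 24 = byte 3 bit 0; 0 bits remain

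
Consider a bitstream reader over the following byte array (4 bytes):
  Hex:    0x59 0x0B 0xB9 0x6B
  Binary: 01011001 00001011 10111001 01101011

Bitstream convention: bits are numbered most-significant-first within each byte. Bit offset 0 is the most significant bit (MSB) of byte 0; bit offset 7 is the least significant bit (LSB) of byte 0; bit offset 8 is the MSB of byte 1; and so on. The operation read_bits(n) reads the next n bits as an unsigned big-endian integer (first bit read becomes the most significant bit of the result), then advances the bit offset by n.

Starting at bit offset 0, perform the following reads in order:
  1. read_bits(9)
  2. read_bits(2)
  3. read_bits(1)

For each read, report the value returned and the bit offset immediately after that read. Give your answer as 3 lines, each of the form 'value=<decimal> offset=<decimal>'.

Answer: value=178 offset=9
value=0 offset=11
value=0 offset=12

Derivation:
Read 1: bits[0:9] width=9 -> value=178 (bin 010110010); offset now 9 = byte 1 bit 1; 23 bits remain
Read 2: bits[9:11] width=2 -> value=0 (bin 00); offset now 11 = byte 1 bit 3; 21 bits remain
Read 3: bits[11:12] width=1 -> value=0 (bin 0); offset now 12 = byte 1 bit 4; 20 bits remain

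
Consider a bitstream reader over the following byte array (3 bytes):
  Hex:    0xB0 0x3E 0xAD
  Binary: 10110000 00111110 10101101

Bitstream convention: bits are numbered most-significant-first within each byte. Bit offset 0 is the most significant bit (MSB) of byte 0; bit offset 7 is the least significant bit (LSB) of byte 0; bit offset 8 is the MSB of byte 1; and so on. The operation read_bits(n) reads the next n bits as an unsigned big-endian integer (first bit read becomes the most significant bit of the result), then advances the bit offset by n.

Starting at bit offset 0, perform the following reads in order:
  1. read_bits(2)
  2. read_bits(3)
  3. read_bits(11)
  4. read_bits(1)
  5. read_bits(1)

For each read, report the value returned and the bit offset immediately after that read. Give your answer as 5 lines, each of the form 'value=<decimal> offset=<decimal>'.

Answer: value=2 offset=2
value=6 offset=5
value=62 offset=16
value=1 offset=17
value=0 offset=18

Derivation:
Read 1: bits[0:2] width=2 -> value=2 (bin 10); offset now 2 = byte 0 bit 2; 22 bits remain
Read 2: bits[2:5] width=3 -> value=6 (bin 110); offset now 5 = byte 0 bit 5; 19 bits remain
Read 3: bits[5:16] width=11 -> value=62 (bin 00000111110); offset now 16 = byte 2 bit 0; 8 bits remain
Read 4: bits[16:17] width=1 -> value=1 (bin 1); offset now 17 = byte 2 bit 1; 7 bits remain
Read 5: bits[17:18] width=1 -> value=0 (bin 0); offset now 18 = byte 2 bit 2; 6 bits remain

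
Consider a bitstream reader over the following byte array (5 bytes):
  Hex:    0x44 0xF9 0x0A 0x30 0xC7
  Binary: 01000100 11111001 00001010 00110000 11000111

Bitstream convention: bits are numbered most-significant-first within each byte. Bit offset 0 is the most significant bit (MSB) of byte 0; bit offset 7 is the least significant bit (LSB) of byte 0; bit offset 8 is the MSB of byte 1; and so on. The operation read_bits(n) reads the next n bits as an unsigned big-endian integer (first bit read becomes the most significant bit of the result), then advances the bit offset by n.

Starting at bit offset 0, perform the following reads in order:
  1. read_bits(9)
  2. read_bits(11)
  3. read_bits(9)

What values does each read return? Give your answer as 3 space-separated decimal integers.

Answer: 137 1936 326

Derivation:
Read 1: bits[0:9] width=9 -> value=137 (bin 010001001); offset now 9 = byte 1 bit 1; 31 bits remain
Read 2: bits[9:20] width=11 -> value=1936 (bin 11110010000); offset now 20 = byte 2 bit 4; 20 bits remain
Read 3: bits[20:29] width=9 -> value=326 (bin 101000110); offset now 29 = byte 3 bit 5; 11 bits remain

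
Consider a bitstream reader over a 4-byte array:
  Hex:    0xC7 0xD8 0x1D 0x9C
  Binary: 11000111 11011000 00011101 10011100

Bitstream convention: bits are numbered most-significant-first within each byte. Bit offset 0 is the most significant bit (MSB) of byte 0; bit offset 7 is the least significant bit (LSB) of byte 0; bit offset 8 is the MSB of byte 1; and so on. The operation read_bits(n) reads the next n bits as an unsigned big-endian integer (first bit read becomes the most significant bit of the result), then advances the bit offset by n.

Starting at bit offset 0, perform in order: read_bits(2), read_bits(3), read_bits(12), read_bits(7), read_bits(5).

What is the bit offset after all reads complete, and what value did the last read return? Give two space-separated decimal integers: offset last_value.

Read 1: bits[0:2] width=2 -> value=3 (bin 11); offset now 2 = byte 0 bit 2; 30 bits remain
Read 2: bits[2:5] width=3 -> value=0 (bin 000); offset now 5 = byte 0 bit 5; 27 bits remain
Read 3: bits[5:17] width=12 -> value=4016 (bin 111110110000); offset now 17 = byte 2 bit 1; 15 bits remain
Read 4: bits[17:24] width=7 -> value=29 (bin 0011101); offset now 24 = byte 3 bit 0; 8 bits remain
Read 5: bits[24:29] width=5 -> value=19 (bin 10011); offset now 29 = byte 3 bit 5; 3 bits remain

Answer: 29 19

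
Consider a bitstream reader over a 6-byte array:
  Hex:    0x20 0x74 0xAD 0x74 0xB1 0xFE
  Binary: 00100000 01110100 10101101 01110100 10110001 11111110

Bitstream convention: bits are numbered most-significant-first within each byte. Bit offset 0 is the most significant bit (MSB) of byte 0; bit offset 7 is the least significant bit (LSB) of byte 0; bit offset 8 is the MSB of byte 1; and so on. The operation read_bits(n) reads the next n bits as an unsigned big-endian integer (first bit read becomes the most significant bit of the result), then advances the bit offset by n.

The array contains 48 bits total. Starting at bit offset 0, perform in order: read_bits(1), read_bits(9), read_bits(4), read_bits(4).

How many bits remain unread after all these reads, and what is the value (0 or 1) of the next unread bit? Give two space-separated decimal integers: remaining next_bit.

Read 1: bits[0:1] width=1 -> value=0 (bin 0); offset now 1 = byte 0 bit 1; 47 bits remain
Read 2: bits[1:10] width=9 -> value=129 (bin 010000001); offset now 10 = byte 1 bit 2; 38 bits remain
Read 3: bits[10:14] width=4 -> value=13 (bin 1101); offset now 14 = byte 1 bit 6; 34 bits remain
Read 4: bits[14:18] width=4 -> value=2 (bin 0010); offset now 18 = byte 2 bit 2; 30 bits remain

Answer: 30 1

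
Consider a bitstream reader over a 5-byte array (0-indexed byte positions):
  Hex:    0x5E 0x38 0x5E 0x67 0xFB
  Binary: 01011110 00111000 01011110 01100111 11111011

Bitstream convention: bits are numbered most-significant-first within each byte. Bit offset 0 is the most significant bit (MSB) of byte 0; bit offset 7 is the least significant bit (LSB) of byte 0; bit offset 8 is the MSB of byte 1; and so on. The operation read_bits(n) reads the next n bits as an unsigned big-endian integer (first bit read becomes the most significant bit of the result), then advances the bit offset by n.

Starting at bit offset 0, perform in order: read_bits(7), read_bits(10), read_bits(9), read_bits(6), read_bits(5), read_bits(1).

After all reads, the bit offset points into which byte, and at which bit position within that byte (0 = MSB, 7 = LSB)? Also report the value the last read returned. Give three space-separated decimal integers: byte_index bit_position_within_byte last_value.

Answer: 4 6 0

Derivation:
Read 1: bits[0:7] width=7 -> value=47 (bin 0101111); offset now 7 = byte 0 bit 7; 33 bits remain
Read 2: bits[7:17] width=10 -> value=112 (bin 0001110000); offset now 17 = byte 2 bit 1; 23 bits remain
Read 3: bits[17:26] width=9 -> value=377 (bin 101111001); offset now 26 = byte 3 bit 2; 14 bits remain
Read 4: bits[26:32] width=6 -> value=39 (bin 100111); offset now 32 = byte 4 bit 0; 8 bits remain
Read 5: bits[32:37] width=5 -> value=31 (bin 11111); offset now 37 = byte 4 bit 5; 3 bits remain
Read 6: bits[37:38] width=1 -> value=0 (bin 0); offset now 38 = byte 4 bit 6; 2 bits remain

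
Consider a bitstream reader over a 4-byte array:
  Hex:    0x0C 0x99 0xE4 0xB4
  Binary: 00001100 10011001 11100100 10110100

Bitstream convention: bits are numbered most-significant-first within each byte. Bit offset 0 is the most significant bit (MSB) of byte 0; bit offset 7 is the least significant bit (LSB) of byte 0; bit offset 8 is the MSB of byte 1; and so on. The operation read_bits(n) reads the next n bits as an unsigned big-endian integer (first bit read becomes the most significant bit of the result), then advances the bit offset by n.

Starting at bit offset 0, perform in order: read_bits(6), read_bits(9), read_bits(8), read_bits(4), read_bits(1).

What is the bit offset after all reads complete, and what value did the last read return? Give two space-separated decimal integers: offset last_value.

Read 1: bits[0:6] width=6 -> value=3 (bin 000011); offset now 6 = byte 0 bit 6; 26 bits remain
Read 2: bits[6:15] width=9 -> value=76 (bin 001001100); offset now 15 = byte 1 bit 7; 17 bits remain
Read 3: bits[15:23] width=8 -> value=242 (bin 11110010); offset now 23 = byte 2 bit 7; 9 bits remain
Read 4: bits[23:27] width=4 -> value=5 (bin 0101); offset now 27 = byte 3 bit 3; 5 bits remain
Read 5: bits[27:28] width=1 -> value=1 (bin 1); offset now 28 = byte 3 bit 4; 4 bits remain

Answer: 28 1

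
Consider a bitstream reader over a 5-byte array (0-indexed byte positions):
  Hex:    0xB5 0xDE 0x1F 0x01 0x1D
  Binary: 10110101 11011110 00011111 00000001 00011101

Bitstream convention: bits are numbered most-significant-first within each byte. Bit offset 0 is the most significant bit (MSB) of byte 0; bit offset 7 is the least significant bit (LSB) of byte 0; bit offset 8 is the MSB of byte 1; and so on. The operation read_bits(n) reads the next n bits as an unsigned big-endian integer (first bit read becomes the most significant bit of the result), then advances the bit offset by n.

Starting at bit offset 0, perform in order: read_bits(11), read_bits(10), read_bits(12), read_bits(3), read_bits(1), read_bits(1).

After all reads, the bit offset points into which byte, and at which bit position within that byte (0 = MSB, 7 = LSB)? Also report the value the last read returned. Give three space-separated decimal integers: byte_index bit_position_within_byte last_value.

Answer: 4 6 1

Derivation:
Read 1: bits[0:11] width=11 -> value=1454 (bin 10110101110); offset now 11 = byte 1 bit 3; 29 bits remain
Read 2: bits[11:21] width=10 -> value=963 (bin 1111000011); offset now 21 = byte 2 bit 5; 19 bits remain
Read 3: bits[21:33] width=12 -> value=3586 (bin 111000000010); offset now 33 = byte 4 bit 1; 7 bits remain
Read 4: bits[33:36] width=3 -> value=1 (bin 001); offset now 36 = byte 4 bit 4; 4 bits remain
Read 5: bits[36:37] width=1 -> value=1 (bin 1); offset now 37 = byte 4 bit 5; 3 bits remain
Read 6: bits[37:38] width=1 -> value=1 (bin 1); offset now 38 = byte 4 bit 6; 2 bits remain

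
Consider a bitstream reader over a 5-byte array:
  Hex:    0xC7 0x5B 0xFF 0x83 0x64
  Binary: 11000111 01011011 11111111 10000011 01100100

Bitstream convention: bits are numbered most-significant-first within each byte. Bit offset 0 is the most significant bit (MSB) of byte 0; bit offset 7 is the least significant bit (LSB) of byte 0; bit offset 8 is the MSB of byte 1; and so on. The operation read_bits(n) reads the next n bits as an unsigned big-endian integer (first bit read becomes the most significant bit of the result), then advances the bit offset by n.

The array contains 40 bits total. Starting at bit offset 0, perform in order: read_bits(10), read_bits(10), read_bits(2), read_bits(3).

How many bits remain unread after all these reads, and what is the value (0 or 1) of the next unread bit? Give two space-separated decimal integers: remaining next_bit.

Read 1: bits[0:10] width=10 -> value=797 (bin 1100011101); offset now 10 = byte 1 bit 2; 30 bits remain
Read 2: bits[10:20] width=10 -> value=447 (bin 0110111111); offset now 20 = byte 2 bit 4; 20 bits remain
Read 3: bits[20:22] width=2 -> value=3 (bin 11); offset now 22 = byte 2 bit 6; 18 bits remain
Read 4: bits[22:25] width=3 -> value=7 (bin 111); offset now 25 = byte 3 bit 1; 15 bits remain

Answer: 15 0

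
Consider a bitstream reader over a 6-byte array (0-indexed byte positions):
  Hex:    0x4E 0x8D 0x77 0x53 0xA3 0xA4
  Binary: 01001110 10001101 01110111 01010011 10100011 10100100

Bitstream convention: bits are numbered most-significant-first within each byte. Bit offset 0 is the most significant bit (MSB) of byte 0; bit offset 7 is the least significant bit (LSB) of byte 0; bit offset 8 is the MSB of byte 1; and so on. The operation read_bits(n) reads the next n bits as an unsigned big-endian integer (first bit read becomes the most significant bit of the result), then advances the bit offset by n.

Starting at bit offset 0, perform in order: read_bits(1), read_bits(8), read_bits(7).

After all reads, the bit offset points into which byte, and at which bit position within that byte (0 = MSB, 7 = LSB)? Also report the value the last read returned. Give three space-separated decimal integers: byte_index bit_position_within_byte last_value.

Answer: 2 0 13

Derivation:
Read 1: bits[0:1] width=1 -> value=0 (bin 0); offset now 1 = byte 0 bit 1; 47 bits remain
Read 2: bits[1:9] width=8 -> value=157 (bin 10011101); offset now 9 = byte 1 bit 1; 39 bits remain
Read 3: bits[9:16] width=7 -> value=13 (bin 0001101); offset now 16 = byte 2 bit 0; 32 bits remain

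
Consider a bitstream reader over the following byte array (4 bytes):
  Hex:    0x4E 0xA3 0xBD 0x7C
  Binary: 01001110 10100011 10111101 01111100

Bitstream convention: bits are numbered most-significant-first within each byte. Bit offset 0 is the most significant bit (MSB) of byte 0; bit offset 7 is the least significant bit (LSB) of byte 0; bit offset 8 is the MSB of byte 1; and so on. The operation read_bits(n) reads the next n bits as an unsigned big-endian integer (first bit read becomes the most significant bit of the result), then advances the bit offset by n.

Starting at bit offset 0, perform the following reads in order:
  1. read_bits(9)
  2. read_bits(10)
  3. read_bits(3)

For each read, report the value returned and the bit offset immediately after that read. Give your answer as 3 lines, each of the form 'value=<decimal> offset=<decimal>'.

Read 1: bits[0:9] width=9 -> value=157 (bin 010011101); offset now 9 = byte 1 bit 1; 23 bits remain
Read 2: bits[9:19] width=10 -> value=285 (bin 0100011101); offset now 19 = byte 2 bit 3; 13 bits remain
Read 3: bits[19:22] width=3 -> value=7 (bin 111); offset now 22 = byte 2 bit 6; 10 bits remain

Answer: value=157 offset=9
value=285 offset=19
value=7 offset=22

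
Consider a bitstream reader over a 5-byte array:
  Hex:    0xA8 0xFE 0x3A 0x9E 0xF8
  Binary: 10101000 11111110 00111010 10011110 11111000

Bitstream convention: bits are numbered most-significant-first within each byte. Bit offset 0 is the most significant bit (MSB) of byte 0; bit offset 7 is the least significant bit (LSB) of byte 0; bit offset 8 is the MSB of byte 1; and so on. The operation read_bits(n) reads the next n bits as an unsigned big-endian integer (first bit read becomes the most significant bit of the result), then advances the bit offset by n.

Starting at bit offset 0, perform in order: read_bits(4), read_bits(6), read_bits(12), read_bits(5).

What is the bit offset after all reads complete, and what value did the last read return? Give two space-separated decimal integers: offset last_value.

Read 1: bits[0:4] width=4 -> value=10 (bin 1010); offset now 4 = byte 0 bit 4; 36 bits remain
Read 2: bits[4:10] width=6 -> value=35 (bin 100011); offset now 10 = byte 1 bit 2; 30 bits remain
Read 3: bits[10:22] width=12 -> value=3982 (bin 111110001110); offset now 22 = byte 2 bit 6; 18 bits remain
Read 4: bits[22:27] width=5 -> value=20 (bin 10100); offset now 27 = byte 3 bit 3; 13 bits remain

Answer: 27 20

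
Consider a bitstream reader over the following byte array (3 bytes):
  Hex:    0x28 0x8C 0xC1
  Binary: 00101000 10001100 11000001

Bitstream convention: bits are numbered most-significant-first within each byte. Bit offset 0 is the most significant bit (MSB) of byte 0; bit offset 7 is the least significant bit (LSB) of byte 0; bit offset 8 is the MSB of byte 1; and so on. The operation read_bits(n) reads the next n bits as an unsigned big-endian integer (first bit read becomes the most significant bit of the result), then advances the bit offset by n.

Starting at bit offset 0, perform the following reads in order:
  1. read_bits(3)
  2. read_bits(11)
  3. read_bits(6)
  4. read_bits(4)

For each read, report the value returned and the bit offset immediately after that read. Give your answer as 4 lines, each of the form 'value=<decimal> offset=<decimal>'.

Read 1: bits[0:3] width=3 -> value=1 (bin 001); offset now 3 = byte 0 bit 3; 21 bits remain
Read 2: bits[3:14] width=11 -> value=547 (bin 01000100011); offset now 14 = byte 1 bit 6; 10 bits remain
Read 3: bits[14:20] width=6 -> value=12 (bin 001100); offset now 20 = byte 2 bit 4; 4 bits remain
Read 4: bits[20:24] width=4 -> value=1 (bin 0001); offset now 24 = byte 3 bit 0; 0 bits remain

Answer: value=1 offset=3
value=547 offset=14
value=12 offset=20
value=1 offset=24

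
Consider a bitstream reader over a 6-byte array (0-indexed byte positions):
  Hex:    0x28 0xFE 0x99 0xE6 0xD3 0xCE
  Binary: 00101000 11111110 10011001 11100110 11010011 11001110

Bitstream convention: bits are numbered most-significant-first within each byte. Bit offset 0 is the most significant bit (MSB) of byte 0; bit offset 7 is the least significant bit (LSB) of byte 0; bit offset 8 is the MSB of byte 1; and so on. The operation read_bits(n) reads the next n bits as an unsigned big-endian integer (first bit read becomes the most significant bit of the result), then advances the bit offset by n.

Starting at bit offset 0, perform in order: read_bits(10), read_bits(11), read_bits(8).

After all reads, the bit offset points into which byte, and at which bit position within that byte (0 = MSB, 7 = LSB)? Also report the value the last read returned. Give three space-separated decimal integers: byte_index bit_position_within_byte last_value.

Answer: 3 5 60

Derivation:
Read 1: bits[0:10] width=10 -> value=163 (bin 0010100011); offset now 10 = byte 1 bit 2; 38 bits remain
Read 2: bits[10:21] width=11 -> value=2003 (bin 11111010011); offset now 21 = byte 2 bit 5; 27 bits remain
Read 3: bits[21:29] width=8 -> value=60 (bin 00111100); offset now 29 = byte 3 bit 5; 19 bits remain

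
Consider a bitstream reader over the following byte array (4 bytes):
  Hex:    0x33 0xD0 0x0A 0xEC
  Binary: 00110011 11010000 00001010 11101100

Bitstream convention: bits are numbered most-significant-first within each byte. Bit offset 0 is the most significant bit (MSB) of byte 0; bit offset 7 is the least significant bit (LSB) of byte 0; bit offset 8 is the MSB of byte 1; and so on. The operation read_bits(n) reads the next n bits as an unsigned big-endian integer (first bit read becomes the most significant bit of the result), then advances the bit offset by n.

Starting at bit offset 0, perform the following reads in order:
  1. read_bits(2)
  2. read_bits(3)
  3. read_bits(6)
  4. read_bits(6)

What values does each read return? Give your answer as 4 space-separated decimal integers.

Answer: 0 6 30 32

Derivation:
Read 1: bits[0:2] width=2 -> value=0 (bin 00); offset now 2 = byte 0 bit 2; 30 bits remain
Read 2: bits[2:5] width=3 -> value=6 (bin 110); offset now 5 = byte 0 bit 5; 27 bits remain
Read 3: bits[5:11] width=6 -> value=30 (bin 011110); offset now 11 = byte 1 bit 3; 21 bits remain
Read 4: bits[11:17] width=6 -> value=32 (bin 100000); offset now 17 = byte 2 bit 1; 15 bits remain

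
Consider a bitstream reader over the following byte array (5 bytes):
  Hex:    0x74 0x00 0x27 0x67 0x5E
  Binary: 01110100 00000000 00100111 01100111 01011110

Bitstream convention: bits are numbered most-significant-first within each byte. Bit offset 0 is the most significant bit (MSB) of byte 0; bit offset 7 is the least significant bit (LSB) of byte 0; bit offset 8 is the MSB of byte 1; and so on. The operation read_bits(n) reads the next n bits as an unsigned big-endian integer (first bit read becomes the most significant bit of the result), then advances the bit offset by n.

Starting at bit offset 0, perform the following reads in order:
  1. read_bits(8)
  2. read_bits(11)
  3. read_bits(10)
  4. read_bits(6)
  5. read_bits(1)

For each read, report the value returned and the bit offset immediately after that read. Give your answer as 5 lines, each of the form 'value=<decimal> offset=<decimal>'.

Read 1: bits[0:8] width=8 -> value=116 (bin 01110100); offset now 8 = byte 1 bit 0; 32 bits remain
Read 2: bits[8:19] width=11 -> value=1 (bin 00000000001); offset now 19 = byte 2 bit 3; 21 bits remain
Read 3: bits[19:29] width=10 -> value=236 (bin 0011101100); offset now 29 = byte 3 bit 5; 11 bits remain
Read 4: bits[29:35] width=6 -> value=58 (bin 111010); offset now 35 = byte 4 bit 3; 5 bits remain
Read 5: bits[35:36] width=1 -> value=1 (bin 1); offset now 36 = byte 4 bit 4; 4 bits remain

Answer: value=116 offset=8
value=1 offset=19
value=236 offset=29
value=58 offset=35
value=1 offset=36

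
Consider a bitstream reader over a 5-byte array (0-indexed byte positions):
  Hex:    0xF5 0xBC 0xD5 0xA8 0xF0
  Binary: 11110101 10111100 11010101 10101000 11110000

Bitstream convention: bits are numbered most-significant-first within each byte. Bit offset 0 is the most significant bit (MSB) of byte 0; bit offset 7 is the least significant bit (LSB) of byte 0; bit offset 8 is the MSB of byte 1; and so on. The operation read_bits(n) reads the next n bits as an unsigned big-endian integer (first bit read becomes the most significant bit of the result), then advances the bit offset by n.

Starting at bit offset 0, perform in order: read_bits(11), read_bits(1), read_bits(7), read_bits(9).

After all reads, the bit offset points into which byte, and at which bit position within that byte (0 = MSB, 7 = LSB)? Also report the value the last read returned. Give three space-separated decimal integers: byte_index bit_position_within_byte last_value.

Answer: 3 4 346

Derivation:
Read 1: bits[0:11] width=11 -> value=1965 (bin 11110101101); offset now 11 = byte 1 bit 3; 29 bits remain
Read 2: bits[11:12] width=1 -> value=1 (bin 1); offset now 12 = byte 1 bit 4; 28 bits remain
Read 3: bits[12:19] width=7 -> value=102 (bin 1100110); offset now 19 = byte 2 bit 3; 21 bits remain
Read 4: bits[19:28] width=9 -> value=346 (bin 101011010); offset now 28 = byte 3 bit 4; 12 bits remain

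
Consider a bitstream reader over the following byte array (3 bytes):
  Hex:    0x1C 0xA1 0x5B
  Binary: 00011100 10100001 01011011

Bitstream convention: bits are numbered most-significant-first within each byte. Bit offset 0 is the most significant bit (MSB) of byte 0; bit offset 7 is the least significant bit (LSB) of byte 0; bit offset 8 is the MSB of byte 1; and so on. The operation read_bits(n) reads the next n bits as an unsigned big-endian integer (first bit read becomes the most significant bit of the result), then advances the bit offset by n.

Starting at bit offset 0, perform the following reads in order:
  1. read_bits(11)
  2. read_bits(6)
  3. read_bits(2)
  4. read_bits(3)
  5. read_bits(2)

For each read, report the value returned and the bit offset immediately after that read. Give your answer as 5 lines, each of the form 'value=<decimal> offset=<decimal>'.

Read 1: bits[0:11] width=11 -> value=229 (bin 00011100101); offset now 11 = byte 1 bit 3; 13 bits remain
Read 2: bits[11:17] width=6 -> value=2 (bin 000010); offset now 17 = byte 2 bit 1; 7 bits remain
Read 3: bits[17:19] width=2 -> value=2 (bin 10); offset now 19 = byte 2 bit 3; 5 bits remain
Read 4: bits[19:22] width=3 -> value=6 (bin 110); offset now 22 = byte 2 bit 6; 2 bits remain
Read 5: bits[22:24] width=2 -> value=3 (bin 11); offset now 24 = byte 3 bit 0; 0 bits remain

Answer: value=229 offset=11
value=2 offset=17
value=2 offset=19
value=6 offset=22
value=3 offset=24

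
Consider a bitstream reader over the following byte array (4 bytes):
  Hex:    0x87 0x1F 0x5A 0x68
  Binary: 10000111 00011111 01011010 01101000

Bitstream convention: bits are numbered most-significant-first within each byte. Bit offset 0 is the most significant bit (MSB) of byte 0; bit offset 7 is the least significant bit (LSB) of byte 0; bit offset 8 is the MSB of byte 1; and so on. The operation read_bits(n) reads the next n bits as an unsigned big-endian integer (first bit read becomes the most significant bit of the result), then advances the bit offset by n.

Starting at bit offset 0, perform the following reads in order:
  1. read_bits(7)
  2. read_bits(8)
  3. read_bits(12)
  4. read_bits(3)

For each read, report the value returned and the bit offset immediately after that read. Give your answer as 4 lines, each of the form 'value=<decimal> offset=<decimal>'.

Read 1: bits[0:7] width=7 -> value=67 (bin 1000011); offset now 7 = byte 0 bit 7; 25 bits remain
Read 2: bits[7:15] width=8 -> value=143 (bin 10001111); offset now 15 = byte 1 bit 7; 17 bits remain
Read 3: bits[15:27] width=12 -> value=2771 (bin 101011010011); offset now 27 = byte 3 bit 3; 5 bits remain
Read 4: bits[27:30] width=3 -> value=2 (bin 010); offset now 30 = byte 3 bit 6; 2 bits remain

Answer: value=67 offset=7
value=143 offset=15
value=2771 offset=27
value=2 offset=30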